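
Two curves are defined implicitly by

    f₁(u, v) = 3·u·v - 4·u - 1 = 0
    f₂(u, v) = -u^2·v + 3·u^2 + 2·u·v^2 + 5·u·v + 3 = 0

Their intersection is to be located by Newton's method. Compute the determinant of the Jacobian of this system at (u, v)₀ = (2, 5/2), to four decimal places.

-71.0000

J = [[3·v - 4, 3·u], [-2·u·v + 6·u + 2·v^2 + 5·v, -u^2 + 4·u·v + 5·u]].
At the point, J = [[3.5000, 6.0000], [27.0000, 26.0000]].
det J = -71.0000.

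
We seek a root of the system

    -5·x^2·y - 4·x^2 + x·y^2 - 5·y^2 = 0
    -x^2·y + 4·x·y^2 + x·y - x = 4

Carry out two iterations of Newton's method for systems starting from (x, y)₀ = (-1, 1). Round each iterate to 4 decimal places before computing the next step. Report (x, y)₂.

At (-1, 1): F = (-15.0000, -9.0000).
Jacobian J = [[-10·x·y - 8·x + y^2, -5·x^2 + 2·x·y - 10·y], [-2·x·y + 4·y^2 + y - 1, -x^2 + 8·x·y + x]].
At the point, J = [[19.0000, -17.0000], [6.0000, -10.0000]] (det J = -88.0000).
Solving J·Δ = −F gives Δ = (-0.0341, -0.9205).
Then the next iterate is (x, y)₁ = (-1.0341, 0.0795).
Round to (-1.0341, 0.0795) and repeat: F = (-4.740660, -3.159268), J = [[9.101230, -6.306236], [-0.730797, -2.761150]].
Δ = (-0.2298, -1.0834), so (x, y)₂ = (-1.2639, -1.0039).

(-1.2639, -1.0039)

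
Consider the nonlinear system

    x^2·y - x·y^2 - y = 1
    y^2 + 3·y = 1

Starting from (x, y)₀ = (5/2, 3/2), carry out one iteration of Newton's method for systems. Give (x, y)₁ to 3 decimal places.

At (5/2, 3/2): F = (1.250, 5.750).
Jacobian J = [[2·x·y - y^2, x^2 - 2·x·y - 1], [0, 2·y + 3]].
At the point, J = [[5.250, -2.250], [0.000, 6.000]] (det J = 31.500).
Solving J·Δ = −F gives Δ = (-0.649, -0.958).
Then the next iterate is (x, y)₁ = (1.851, 0.542).

(1.851, 0.542)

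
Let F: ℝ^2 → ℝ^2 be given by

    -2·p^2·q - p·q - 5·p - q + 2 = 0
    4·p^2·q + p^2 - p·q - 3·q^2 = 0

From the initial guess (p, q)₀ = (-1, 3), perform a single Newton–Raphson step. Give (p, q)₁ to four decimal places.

(-1.3182, 2.8636)

At (-1, 3): F = (1.0000, -11.0000).
Jacobian J = [[-4·p·q - q - 5, -2·p^2 - p - 1], [8·p·q + 2·p - q, 4·p^2 - p - 6·q]].
At the point, J = [[4.0000, -2.0000], [-29.0000, -13.0000]] (det J = -110.0000).
Solving J·Δ = −F gives Δ = (-0.3182, -0.1364).
Then the next iterate is (p, q)₁ = (-1.3182, 2.8636).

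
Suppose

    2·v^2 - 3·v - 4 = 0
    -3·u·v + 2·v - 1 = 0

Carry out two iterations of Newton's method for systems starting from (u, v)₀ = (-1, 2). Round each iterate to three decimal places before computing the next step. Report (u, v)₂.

(0.531, 2.352)

At (-1, 2): F = (-2.000, 9.000).
Jacobian J = [[0, 4·v - 3], [-3·v, -3·u + 2]].
At the point, J = [[0.000, 5.000], [-6.000, 5.000]] (det J = 30.000).
Solving J·Δ = −F gives Δ = (1.833, 0.400).
Then the next iterate is (u, v)₁ = (0.833, 2.400).
Round to (0.833, 2.400) and repeat: F = (0.320, -2.19760), J = [[0.000, 6.600], [-7.200, -0.499]].
Δ = (-0.302, -0.048), so (u, v)₂ = (0.531, 2.352).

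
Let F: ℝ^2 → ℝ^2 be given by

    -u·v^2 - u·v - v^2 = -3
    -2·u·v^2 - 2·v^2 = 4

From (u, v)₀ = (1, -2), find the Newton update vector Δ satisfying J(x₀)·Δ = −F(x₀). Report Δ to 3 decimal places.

(-3.833, -0.667)

At (1, -2): F = (-3.000, -20.000).
Jacobian J = [[-v^2 - v, -2·u·v - u - 2·v], [-2·v^2, -4·u·v - 4·v]].
At the point, J = [[-2.000, 7.000], [-8.000, 16.000]] (det J = 24.000).
Solving J·Δ = −F gives Δ = (-3.833, -0.667).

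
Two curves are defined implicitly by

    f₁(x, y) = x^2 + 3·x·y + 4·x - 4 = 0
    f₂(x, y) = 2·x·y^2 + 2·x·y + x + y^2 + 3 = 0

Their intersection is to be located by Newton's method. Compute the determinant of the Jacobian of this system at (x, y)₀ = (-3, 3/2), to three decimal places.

24.000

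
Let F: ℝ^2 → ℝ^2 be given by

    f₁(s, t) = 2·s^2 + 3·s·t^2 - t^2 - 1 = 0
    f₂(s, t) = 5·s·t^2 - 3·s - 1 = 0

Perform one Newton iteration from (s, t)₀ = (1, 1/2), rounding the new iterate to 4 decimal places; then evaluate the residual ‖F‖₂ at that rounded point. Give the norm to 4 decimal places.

0.5303

At (1, 1/2): F = (1.5000, -2.7500).
Jacobian J = [[4·s + 3·t^2, 6·s·t - 2·t], [5·t^2 - 3, 10·s·t]].
At the point, J = [[4.7500, 2.0000], [-1.7500, 5.0000]] (det J = 27.2500).
Solving J·Δ = −F gives Δ = (-0.4771, 0.3830).
Then the next iterate is (s, t)₁ = (0.5229, 0.8830).
Re-evaluating at (0.5229, 0.8830): F = (-0.009742, -0.530203), so ‖F‖₂ = 0.5303.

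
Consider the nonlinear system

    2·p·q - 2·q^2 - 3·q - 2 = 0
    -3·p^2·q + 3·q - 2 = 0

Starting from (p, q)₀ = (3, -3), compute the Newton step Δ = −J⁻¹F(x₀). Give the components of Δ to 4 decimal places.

At (3, -3): F = (-29.0000, 70.0000).
Jacobian J = [[2·q, 2·p - 4·q - 3], [-6·p·q, -3·p^2 + 3]].
At the point, J = [[-6.0000, 15.0000], [54.0000, -24.0000]] (det J = -666.0000).
Solving J·Δ = −F gives Δ = (-0.5315, 1.7207).

(-0.5315, 1.7207)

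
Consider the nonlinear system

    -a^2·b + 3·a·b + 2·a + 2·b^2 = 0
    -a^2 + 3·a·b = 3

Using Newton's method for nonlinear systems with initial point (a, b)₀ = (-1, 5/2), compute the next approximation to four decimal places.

At (-1, 5/2): F = (0.5000, -11.5000).
Jacobian J = [[-2·a·b + 3·b + 2, -a^2 + 3·a + 4·b], [-2·a + 3·b, 3·a]].
At the point, J = [[14.5000, 6.0000], [9.5000, -3.0000]] (det J = -100.5000).
Solving J·Δ = −F gives Δ = (0.6716, -1.7065).
Then the next iterate is (a, b)₁ = (-0.3284, 0.7935).

(-0.3284, 0.7935)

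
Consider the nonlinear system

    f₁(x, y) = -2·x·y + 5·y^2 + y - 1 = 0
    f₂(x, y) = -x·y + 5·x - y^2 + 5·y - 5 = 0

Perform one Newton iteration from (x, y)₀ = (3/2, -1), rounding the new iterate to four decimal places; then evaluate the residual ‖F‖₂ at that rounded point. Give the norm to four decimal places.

At (3/2, -1): F = (6.0000, -2.0000).
Jacobian J = [[-2·y, -2·x + 10·y + 1], [-y + 5, -x - 2·y + 5]].
At the point, J = [[2.0000, -12.0000], [6.0000, 5.5000]] (det J = 83.0000).
Solving J·Δ = −F gives Δ = (-0.1084, 0.4819).
Then the next iterate is (x, y)₁ = (1.3916, -0.5181).
Re-evaluating at (1.3916, -0.5181): F = (1.266014, -0.179940), so ‖F‖₂ = 1.2787.

1.2787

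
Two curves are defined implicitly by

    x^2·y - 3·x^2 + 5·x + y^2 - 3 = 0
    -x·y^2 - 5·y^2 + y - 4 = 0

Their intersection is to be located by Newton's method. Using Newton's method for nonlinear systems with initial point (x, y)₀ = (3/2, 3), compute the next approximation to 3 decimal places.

(1.309, 1.479)

At (3/2, 3): F = (13.500, -59.500).
Jacobian J = [[2·x·y - 6·x + 5, x^2 + 2·y], [-y^2, -2·x·y - 10·y + 1]].
At the point, J = [[5.000, 8.250], [-9.000, -38.000]] (det J = -115.750).
Solving J·Δ = −F gives Δ = (-0.191, -1.521).
Then the next iterate is (x, y)₁ = (1.309, 1.479).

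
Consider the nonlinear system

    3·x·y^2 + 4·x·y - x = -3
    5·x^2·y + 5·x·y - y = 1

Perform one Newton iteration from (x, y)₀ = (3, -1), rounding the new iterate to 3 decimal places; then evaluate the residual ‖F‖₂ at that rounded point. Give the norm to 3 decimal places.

At (3, -1): F = (-3.000, -60.000).
Jacobian J = [[3·y^2 + 4·y - 1, 6·x·y + 4·x], [10·x·y + 5·y, 5·x^2 + 5·x - 1]].
At the point, J = [[-2.000, -6.000], [-35.000, 59.000]] (det J = -328.000).
Solving J·Δ = −F gives Δ = (-1.637, 0.046).
Then the next iterate is (x, y)₁ = (1.363, -0.954).
Re-evaluating at (1.363, -0.954): F = (0.15726, -15.40907), so ‖F‖₂ = 15.410.

15.410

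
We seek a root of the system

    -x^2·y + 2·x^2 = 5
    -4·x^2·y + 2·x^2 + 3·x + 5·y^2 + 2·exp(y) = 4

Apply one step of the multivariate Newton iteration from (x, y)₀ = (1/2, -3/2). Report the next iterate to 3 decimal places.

At (1/2, -3/2): F = (-4.125, 11.19626).
Jacobian J = [[-2·x·y + 4·x, -x^2], [-8·x·y + 4·x + 3, -4·x^2 + 10·y + 2·exp(y)]].
At the point, J = [[3.500, -0.250], [11.000, -15.55374]] (det J = -51.68809).
Solving J·Δ = −F gives Δ = (1.295, 1.636).
Then the next iterate is (x, y)₁ = (1.795, 0.136).

(1.795, 0.136)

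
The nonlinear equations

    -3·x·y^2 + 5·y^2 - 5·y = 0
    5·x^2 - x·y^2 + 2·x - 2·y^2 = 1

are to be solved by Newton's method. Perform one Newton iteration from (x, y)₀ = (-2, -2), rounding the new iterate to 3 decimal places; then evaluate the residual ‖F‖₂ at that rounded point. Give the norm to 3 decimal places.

16.061

At (-2, -2): F = (54.000, 15.000).
Jacobian J = [[-3·y^2, -6·x·y + 10·y - 5], [10·x - y^2 + 2, -2·x·y - 4·y]].
At the point, J = [[-12.000, -49.000], [-22.000, 0.000]] (det J = -1078.000).
Solving J·Δ = −F gives Δ = (0.682, 0.935).
Then the next iterate is (x, y)₁ = (-1.318, -1.065).
Re-evaluating at (-1.318, -1.065): F = (15.48085, 4.27608), so ‖F‖₂ = 16.061.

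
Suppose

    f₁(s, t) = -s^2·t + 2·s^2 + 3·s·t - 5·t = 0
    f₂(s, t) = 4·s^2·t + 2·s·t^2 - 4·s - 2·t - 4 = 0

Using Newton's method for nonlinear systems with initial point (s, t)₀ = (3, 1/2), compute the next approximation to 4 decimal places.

(1.6324, 0.7281)

At (3, 1/2): F = (15.5000, 2.5000).
Jacobian J = [[-2·s·t + 4·s + 3·t, -s^2 + 3·s - 5], [8·s·t + 2·t^2 - 4, 4·s^2 + 4·s·t - 2]].
At the point, J = [[10.5000, -5.0000], [8.5000, 40.0000]] (det J = 462.5000).
Solving J·Δ = −F gives Δ = (-1.3676, 0.2281).
Then the next iterate is (s, t)₁ = (1.6324, 0.7281).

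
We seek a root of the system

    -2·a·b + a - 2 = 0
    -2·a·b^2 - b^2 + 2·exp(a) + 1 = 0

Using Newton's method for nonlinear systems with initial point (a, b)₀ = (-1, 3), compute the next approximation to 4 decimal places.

(-0.2334, 3.4165)

At (-1, 3): F = (3.0000, 10.735759).
Jacobian J = [[-2·b + 1, -2·a], [-2·b^2 + 2·exp(a), -4·a·b - 2·b]].
At the point, J = [[-5.0000, 2.0000], [-17.264241, 6.0000]] (det J = 4.528482).
Solving J·Δ = −F gives Δ = (0.7666, 0.4165).
Then the next iterate is (a, b)₁ = (-0.2334, 3.4165).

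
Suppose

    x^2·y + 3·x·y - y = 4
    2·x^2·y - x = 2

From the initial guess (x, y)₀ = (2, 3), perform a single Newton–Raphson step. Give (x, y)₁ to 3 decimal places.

At (2, 3): F = (23.000, 20.000).
Jacobian J = [[2·x·y + 3·y, x^2 + 3·x - 1], [4·x·y - 1, 2·x^2]].
At the point, J = [[21.000, 9.000], [23.000, 8.000]] (det J = -39.000).
Solving J·Δ = −F gives Δ = (0.103, -2.795).
Then the next iterate is (x, y)₁ = (2.103, 0.205).

(2.103, 0.205)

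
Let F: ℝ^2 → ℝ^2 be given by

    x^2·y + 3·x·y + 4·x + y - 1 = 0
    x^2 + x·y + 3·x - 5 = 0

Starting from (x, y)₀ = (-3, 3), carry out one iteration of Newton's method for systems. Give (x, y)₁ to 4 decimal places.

At (-3, 3): F = (-10.0000, -14.0000).
Jacobian J = [[2·x·y + 3·y + 4, x^2 + 3·x + 1], [2·x + y + 3, x]].
At the point, J = [[-5.0000, 1.0000], [0.0000, -3.0000]] (det J = 15.0000).
Solving J·Δ = −F gives Δ = (-2.9333, -4.6667).
Then the next iterate is (x, y)₁ = (-5.9333, -1.6667).

(-5.9333, -1.6667)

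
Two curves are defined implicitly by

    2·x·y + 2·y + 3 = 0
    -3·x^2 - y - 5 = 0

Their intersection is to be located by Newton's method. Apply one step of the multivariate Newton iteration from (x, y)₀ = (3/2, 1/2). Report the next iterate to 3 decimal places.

(0.233, -0.347)

At (3/2, 1/2): F = (5.500, -12.250).
Jacobian J = [[2·y, 2·x + 2], [-6·x, -1]].
At the point, J = [[1.000, 5.000], [-9.000, -1.000]] (det J = 44.000).
Solving J·Δ = −F gives Δ = (-1.267, -0.847).
Then the next iterate is (x, y)₁ = (0.233, -0.347).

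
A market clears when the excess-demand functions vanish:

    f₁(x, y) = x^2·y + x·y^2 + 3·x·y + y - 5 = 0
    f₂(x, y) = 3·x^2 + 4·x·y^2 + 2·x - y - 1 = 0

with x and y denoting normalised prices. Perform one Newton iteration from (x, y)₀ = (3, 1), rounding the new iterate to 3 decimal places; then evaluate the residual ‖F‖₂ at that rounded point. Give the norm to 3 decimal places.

9.685

At (3, 1): F = (17.000, 43.000).
Jacobian J = [[2·x·y + y^2 + 3·y, x^2 + 2·x·y + 3·x + 1], [6·x + 4·y^2 + 2, 8·x·y - 1]].
At the point, J = [[10.000, 25.000], [24.000, 23.000]] (det J = -370.000).
Solving J·Δ = −F gives Δ = (-1.849, 0.059).
Then the next iterate is (x, y)₁ = (1.151, 1.059).
Re-evaluating at (1.151, 1.059): F = (2.40952, 9.38070), so ‖F‖₂ = 9.685.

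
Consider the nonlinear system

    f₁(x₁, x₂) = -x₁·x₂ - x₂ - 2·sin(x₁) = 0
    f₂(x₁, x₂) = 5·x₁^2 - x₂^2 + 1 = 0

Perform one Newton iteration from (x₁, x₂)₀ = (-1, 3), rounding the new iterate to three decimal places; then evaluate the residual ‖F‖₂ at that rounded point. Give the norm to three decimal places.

At (-1, 3): F = (1.68294, -3.000).
Jacobian J = [[-x₂ - 2·cos(x₁), -x₁ - 1], [10·x₁, -2·x₂]].
At the point, J = [[-4.08060, 0.000], [-10.000, -6.000]] (det J = 24.48363).
Solving J·Δ = −F gives Δ = (0.412, -1.187).
Then the next iterate is (x₁, x₂)₁ = (-0.588, 1.813).
Re-evaluating at (-0.588, 1.813): F = (0.36244, -0.55825), so ‖F‖₂ = 0.666.

0.666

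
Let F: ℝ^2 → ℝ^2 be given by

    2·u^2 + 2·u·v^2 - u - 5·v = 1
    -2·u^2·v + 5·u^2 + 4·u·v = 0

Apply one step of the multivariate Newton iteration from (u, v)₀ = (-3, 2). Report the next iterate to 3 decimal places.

(-2.928, 1.505)

At (-3, 2): F = (-14.000, -15.000).
Jacobian J = [[4·u + 2·v^2 - 1, 4·u·v - 5], [-4·u·v + 10·u + 4·v, -2·u^2 + 4·u]].
At the point, J = [[-5.000, -29.000], [2.000, -30.000]] (det J = 208.000).
Solving J·Δ = −F gives Δ = (0.072, -0.495).
Then the next iterate is (u, v)₁ = (-2.928, 1.505).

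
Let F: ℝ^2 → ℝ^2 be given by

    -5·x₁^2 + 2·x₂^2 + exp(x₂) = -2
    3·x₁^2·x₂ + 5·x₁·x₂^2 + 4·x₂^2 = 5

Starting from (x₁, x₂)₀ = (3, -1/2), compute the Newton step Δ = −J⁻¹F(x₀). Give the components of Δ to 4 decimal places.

(-1.4127, 0.3502)

At (3, -1/2): F = (-41.893469, -13.7500).
Jacobian J = [[-10·x₁, 4·x₂ + exp(x₂)], [6·x₁·x₂ + 5·x₂^2, 3·x₁^2 + 10·x₁·x₂ + 8·x₂]].
At the point, J = [[-30.0000, -1.393469], [-7.7500, 8.0000]] (det J = -250.799387).
Solving J·Δ = −F gives Δ = (-1.4127, 0.3502).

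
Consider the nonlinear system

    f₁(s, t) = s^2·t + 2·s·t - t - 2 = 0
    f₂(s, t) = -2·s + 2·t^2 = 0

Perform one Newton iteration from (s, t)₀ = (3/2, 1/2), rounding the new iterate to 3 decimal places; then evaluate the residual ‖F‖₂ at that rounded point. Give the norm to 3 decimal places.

1.243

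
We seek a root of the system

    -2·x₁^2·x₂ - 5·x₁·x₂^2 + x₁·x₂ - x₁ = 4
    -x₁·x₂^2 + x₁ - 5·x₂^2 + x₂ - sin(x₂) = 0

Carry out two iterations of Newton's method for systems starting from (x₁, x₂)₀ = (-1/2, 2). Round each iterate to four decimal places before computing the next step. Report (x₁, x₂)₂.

At (-1/2, 2): F = (4.5000, -17.409297).
Jacobian J = [[-4·x₁·x₂ - 5·x₂^2 + x₂ - 1, -2·x₁^2 - 10·x₁·x₂ + x₁], [-x₂^2 + 1, -2·x₁·x₂ - 10·x₂ - cos(x₂) + 1]].
At the point, J = [[-15.0000, 9.0000], [-3.0000, -16.583853]] (det J = 275.757797).
Solving J·Δ = −F gives Δ = (-0.2976, -0.9959).
Then the next iterate is (x₁, x₂)₁ = (-0.7976, 1.0041).
Round to (-0.7976, 1.0041) and repeat: F = (-1.260050, -4.874109), J = [[-1.833503, 5.938770], [-0.008217, -7.976107]].
Δ = (-2.6577, -0.6084), so (x₁, x₂)₂ = (-3.4553, 0.3957).

(-3.4553, 0.3957)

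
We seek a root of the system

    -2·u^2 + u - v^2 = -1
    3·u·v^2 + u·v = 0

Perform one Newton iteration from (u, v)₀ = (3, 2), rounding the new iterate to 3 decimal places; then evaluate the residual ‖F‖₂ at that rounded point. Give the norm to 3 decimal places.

At (3, 2): F = (-18.000, 42.000).
Jacobian J = [[-4·u + 1, -2·v], [3·v^2 + v, 6·u·v + u]].
At the point, J = [[-11.000, -4.000], [14.000, 39.000]] (det J = -373.000).
Solving J·Δ = −F gives Δ = (-1.432, -0.563).
Then the next iterate is (u, v)₁ = (1.568, 1.437).
Re-evaluating at (1.568, 1.437): F = (-4.41422, 11.96683), so ‖F‖₂ = 12.755.

12.755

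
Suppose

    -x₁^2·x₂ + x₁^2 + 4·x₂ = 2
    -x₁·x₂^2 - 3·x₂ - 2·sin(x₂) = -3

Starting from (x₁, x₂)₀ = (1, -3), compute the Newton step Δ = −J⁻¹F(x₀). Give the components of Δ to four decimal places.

At (1, -3): F = (-10.0000, 3.282240).
Jacobian J = [[-2·x₁·x₂ + 2·x₁, -x₁^2 + 4], [-x₂^2, -2·x₁·x₂ - 2·cos(x₂) - 3]].
At the point, J = [[8.0000, 3.0000], [-9.0000, 4.979985]] (det J = 66.839880).
Solving J·Δ = −F gives Δ = (0.8924, 0.9537).

(0.8924, 0.9537)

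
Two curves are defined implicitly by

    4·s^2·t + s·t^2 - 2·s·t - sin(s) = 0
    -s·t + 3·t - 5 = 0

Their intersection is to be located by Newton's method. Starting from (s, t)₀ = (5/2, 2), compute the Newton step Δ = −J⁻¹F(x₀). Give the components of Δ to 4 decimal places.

At (5/2, 2): F = (49.401528, -4.0000).
Jacobian J = [[8·s·t + t^2 - 2·t - cos(s), 4·s^2 + 2·s·t - 2·s], [-t, -s + 3]].
At the point, J = [[40.801144, 30.0000], [-2.0000, 0.5000]] (det J = 80.400572).
Solving J·Δ = −F gives Δ = (-1.7997, 0.8010).

(-1.7997, 0.8010)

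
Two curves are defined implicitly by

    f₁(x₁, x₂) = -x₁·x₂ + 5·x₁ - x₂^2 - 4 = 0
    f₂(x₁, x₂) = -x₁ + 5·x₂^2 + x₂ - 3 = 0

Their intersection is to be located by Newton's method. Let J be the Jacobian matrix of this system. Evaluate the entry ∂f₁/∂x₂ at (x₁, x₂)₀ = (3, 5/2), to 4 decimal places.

∂f₁/∂x₂ = -x₁ - 2·x₂.
At (3, 5/2) this is -8.0000.

-8.0000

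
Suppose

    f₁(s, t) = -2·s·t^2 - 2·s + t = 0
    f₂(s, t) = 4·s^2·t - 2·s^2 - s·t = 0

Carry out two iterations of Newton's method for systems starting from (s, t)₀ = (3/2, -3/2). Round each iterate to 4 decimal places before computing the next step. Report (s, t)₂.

(0.9114, 0.2044)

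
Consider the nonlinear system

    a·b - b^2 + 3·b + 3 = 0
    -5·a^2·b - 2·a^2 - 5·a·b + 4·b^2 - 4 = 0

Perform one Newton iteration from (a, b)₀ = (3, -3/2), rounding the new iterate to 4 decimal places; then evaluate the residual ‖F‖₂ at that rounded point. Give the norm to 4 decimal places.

At (3, -3/2): F = (-8.2500, 77.0000).
Jacobian J = [[b, a - 2·b + 3], [-10·a·b - 4·a - 5·b, -5·a^2 - 5·a + 8·b]].
At the point, J = [[-1.5000, 9.0000], [40.5000, -72.0000]] (det J = -256.5000).
Solving J·Δ = −F gives Δ = (-0.3860, 0.8523).
Then the next iterate is (a, b)₁ = (2.6140, -0.6477).
Re-evaluating at (2.6140, -0.6477): F = (-1.055703, 14.606166), so ‖F‖₂ = 14.6443.

14.6443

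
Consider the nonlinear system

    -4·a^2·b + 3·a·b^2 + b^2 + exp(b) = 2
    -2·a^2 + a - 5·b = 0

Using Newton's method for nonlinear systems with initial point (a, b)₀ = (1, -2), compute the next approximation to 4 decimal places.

(1.3412, -0.4047)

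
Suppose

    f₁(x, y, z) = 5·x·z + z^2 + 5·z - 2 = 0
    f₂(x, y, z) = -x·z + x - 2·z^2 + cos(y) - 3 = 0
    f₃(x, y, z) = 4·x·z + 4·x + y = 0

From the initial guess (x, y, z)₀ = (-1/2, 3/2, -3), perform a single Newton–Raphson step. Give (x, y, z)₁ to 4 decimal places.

At (-1/2, 3/2, -3): F = (-0.5000, -22.929263, 5.5000).
Jacobian J = [[5·z, 0, 5·x + 2·z + 5], [-z + 1, -sin(y), -x - 4·z], [4·z + 4, 1, 4·x]].
At the point, J = [[-15.0000, 0.0000, -3.5000], [4.0000, -0.997495, 12.5000], [-8.0000, 1.0000, -2.0000]] (det J = 171.505010).
Solving J·Δ = −F gives Δ = (-0.3866, -5.5648, 1.5140).
Then the next iterate is (x, y, z)₁ = (-0.8866, -4.0648, -1.4860).

(-0.8866, -4.0648, -1.4860)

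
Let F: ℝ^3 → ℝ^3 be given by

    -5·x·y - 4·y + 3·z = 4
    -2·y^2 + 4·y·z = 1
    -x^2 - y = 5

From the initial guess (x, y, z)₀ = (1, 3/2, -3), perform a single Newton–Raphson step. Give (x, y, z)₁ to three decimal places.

At (1, 3/2, -3): F = (-26.500, -23.500, -7.500).
Jacobian J = [[-5·y, -5·x - 4, 3], [0, -4·y + 4·z, 4·y], [-2·x, -1, 0]].
At the point, J = [[-7.500, -9.000, 3.000], [0.000, -18.000, 6.000], [-2.000, -1.000, 0.000]] (det J = -45.000).
Solving J·Δ = −F gives Δ = (-1.967, -3.567, -6.783).
Then the next iterate is (x, y, z)₁ = (-0.967, -2.067, -9.783).

(-0.967, -2.067, -9.783)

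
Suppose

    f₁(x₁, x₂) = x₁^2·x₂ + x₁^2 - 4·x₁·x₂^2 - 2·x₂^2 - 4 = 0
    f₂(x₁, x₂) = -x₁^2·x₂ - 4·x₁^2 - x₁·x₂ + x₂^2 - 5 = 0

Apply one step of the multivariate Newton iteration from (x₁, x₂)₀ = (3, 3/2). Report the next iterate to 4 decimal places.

At (3, 3/2): F = (-13.0000, -56.7500).
Jacobian J = [[2·x₁·x₂ + 2·x₁ - 4·x₂^2, x₁^2 - 8·x₁·x₂ - 4·x₂], [-2·x₁·x₂ - 8·x₁ - x₂, -x₁^2 - x₁ + 2·x₂]].
At the point, J = [[6.0000, -33.0000], [-34.5000, -9.0000]] (det J = -1192.5000).
Solving J·Δ = −F gives Δ = (-1.4723, -0.6616).
Then the next iterate is (x₁, x₂)₁ = (1.5277, 0.8384).

(1.5277, 0.8384)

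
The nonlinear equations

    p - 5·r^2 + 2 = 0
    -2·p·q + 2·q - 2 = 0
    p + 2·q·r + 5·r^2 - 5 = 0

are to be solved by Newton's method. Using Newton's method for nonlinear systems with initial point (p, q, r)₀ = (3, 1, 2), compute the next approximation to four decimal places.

At (3, 1, 2): F = (-15.0000, -6.0000, 22.0000).
Jacobian J = [[1, 0, -10·r], [-2·q, -2·p + 2, 0], [1, 2·r, 2·q + 10·r]].
At the point, J = [[1.0000, 0.0000, -20.0000], [-2.0000, -4.0000, 0.0000], [1.0000, 4.0000, 22.0000]] (det J = -8.0000).
Solving J·Δ = −F gives Δ = (5.0000, -4.0000, -0.5000).
Then the next iterate is (p, q, r)₁ = (8.0000, -3.0000, 1.5000).

(8.0000, -3.0000, 1.5000)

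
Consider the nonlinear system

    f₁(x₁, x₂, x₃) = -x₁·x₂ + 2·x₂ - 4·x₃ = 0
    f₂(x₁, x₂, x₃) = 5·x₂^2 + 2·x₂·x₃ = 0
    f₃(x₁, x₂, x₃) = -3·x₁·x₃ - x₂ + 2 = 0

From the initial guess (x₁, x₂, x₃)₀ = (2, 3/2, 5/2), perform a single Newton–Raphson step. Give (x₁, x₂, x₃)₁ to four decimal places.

(2.2002, 0.9488, -0.0751)

At (2, 3/2, 5/2): F = (-10.0000, 18.7500, -14.5000).
Jacobian J = [[-x₂, -x₁ + 2, -4], [0, 10·x₂ + 2·x₃, 2·x₂], [-3·x₃, -1, -3·x₁]].
At the point, J = [[-1.5000, 0.0000, -4.0000], [0.0000, 20.0000, 3.0000], [-7.5000, -1.0000, -6.0000]] (det J = -424.5000).
Solving J·Δ = −F gives Δ = (0.2002, -0.5512, -2.5751).
Then the next iterate is (x₁, x₂, x₃)₁ = (2.2002, 0.9488, -0.0751).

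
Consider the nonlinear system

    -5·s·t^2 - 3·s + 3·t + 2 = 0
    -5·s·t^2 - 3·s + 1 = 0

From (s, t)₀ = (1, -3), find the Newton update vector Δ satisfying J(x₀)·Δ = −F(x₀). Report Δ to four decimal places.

At (1, -3): F = (-55.0000, -47.0000).
Jacobian J = [[-5·t^2 - 3, -10·s·t + 3], [-5·t^2 - 3, -10·s·t]].
At the point, J = [[-48.0000, 33.0000], [-48.0000, 30.0000]] (det J = 144.0000).
Solving J·Δ = −F gives Δ = (0.6875, 2.6667).

(0.6875, 2.6667)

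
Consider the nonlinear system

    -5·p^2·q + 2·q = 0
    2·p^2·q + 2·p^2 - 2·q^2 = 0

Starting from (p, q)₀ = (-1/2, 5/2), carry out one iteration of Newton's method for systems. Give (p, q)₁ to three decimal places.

At (-1/2, 5/2): F = (1.875, -10.750).
Jacobian J = [[-10·p·q, -5·p^2 + 2], [4·p·q + 4·p, 2·p^2 - 4·q]].
At the point, J = [[12.500, 0.750], [-7.000, -9.500]] (det J = -113.500).
Solving J·Δ = −F gives Δ = (-0.086, -1.068).
Then the next iterate is (p, q)₁ = (-0.586, 1.432).

(-0.586, 1.432)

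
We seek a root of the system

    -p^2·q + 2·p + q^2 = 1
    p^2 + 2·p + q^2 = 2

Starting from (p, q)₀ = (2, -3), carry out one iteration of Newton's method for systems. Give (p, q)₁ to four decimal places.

At (2, -3): F = (24.0000, 15.0000).
Jacobian J = [[-2·p·q + 2, -p^2 + 2·q], [2·p + 2, 2·q]].
At the point, J = [[14.0000, -10.0000], [6.0000, -6.0000]] (det J = -24.0000).
Solving J·Δ = −F gives Δ = (0.2500, 2.7500).
Then the next iterate is (p, q)₁ = (2.2500, -0.2500).

(2.2500, -0.2500)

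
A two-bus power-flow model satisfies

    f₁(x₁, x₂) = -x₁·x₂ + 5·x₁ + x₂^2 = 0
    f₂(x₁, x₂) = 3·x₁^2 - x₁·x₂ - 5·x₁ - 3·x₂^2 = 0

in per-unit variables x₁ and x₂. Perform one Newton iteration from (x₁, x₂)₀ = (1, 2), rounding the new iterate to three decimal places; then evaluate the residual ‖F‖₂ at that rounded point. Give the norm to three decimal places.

0.976

At (1, 2): F = (7.000, -16.000).
Jacobian J = [[-x₂ + 5, -x₁ + 2·x₂], [6·x₁ - x₂ - 5, -x₁ - 6·x₂]].
At the point, J = [[3.000, 3.000], [-1.000, -13.000]] (det J = -36.000).
Solving J·Δ = −F gives Δ = (-1.194, -1.139).
Then the next iterate is (x₁, x₂)₁ = (-0.194, 0.861).
Re-evaluating at (-0.194, 0.861): F = (-0.06164, -0.97402), so ‖F‖₂ = 0.976.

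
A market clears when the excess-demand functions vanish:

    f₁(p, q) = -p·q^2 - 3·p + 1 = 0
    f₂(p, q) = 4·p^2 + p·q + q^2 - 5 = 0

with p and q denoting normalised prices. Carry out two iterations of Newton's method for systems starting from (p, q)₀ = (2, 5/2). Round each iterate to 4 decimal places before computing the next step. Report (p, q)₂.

(1.5225, -0.4755)

At (2, 5/2): F = (-17.5000, 22.2500).
Jacobian J = [[-q^2 - 3, -2·p·q], [8·p + q, p + 2·q]].
At the point, J = [[-9.2500, -10.0000], [18.5000, 7.0000]] (det J = 120.2500).
Solving J·Δ = −F gives Δ = (-0.8316, -0.9808).
Then the next iterate is (p, q)₁ = (1.1684, 1.5192).
Round to (1.1684, 1.5192) and repeat: F = (-5.201831, 4.543636), J = [[-5.307969, -3.550067], [10.8664, 4.2068]].
Δ = (0.3541, -1.9947), so (p, q)₂ = (1.5225, -0.4755).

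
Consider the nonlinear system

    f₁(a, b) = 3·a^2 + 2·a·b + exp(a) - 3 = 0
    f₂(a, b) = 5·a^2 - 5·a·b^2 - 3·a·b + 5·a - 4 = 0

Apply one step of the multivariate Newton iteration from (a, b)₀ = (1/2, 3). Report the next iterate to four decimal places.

(0.4064, 1.5981)

At (1/2, 3): F = (2.398721, -27.2500).
Jacobian J = [[6·a + 2·b + exp(a), 2·a], [10·a - 5·b^2 - 3·b + 5, -10·a·b - 3·a]].
At the point, J = [[10.648721, 1.0000], [-44.0000, -16.5000]] (det J = -131.703901).
Solving J·Δ = −F gives Δ = (-0.0936, -1.4019).
Then the next iterate is (a, b)₁ = (0.4064, 1.5981).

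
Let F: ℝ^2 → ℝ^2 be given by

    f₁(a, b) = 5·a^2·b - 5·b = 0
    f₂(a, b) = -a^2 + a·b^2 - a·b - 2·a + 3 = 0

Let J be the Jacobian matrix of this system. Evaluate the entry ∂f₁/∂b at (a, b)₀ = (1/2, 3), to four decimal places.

-3.7500

∂f₁/∂b = 5·a^2 - 5.
At (1/2, 3) this is -3.7500.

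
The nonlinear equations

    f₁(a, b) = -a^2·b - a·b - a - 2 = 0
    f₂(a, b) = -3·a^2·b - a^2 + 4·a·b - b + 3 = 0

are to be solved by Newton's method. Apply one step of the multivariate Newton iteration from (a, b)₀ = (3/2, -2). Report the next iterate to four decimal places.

(0.8616, -2.1250)

At (3/2, -2): F = (4.0000, 4.2500).
Jacobian J = [[-2·a·b - b - 1, -a^2 - a], [-6·a·b - 2·a + 4·b, -3·a^2 + 4·a - 1]].
At the point, J = [[7.0000, -3.7500], [7.0000, -1.7500]] (det J = 14.0000).
Solving J·Δ = −F gives Δ = (-0.6384, -0.1250).
Then the next iterate is (a, b)₁ = (0.8616, -2.1250).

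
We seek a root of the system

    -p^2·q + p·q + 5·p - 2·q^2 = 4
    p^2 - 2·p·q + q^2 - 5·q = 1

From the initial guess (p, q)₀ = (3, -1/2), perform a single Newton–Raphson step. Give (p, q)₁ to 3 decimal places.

(1.274, -0.361)

At (3, -1/2): F = (13.500, 13.750).
Jacobian J = [[-2·p·q + q + 5, -p^2 + p - 4·q], [2·p - 2·q, -2·p + 2·q - 5]].
At the point, J = [[7.500, -4.000], [7.000, -12.000]] (det J = -62.000).
Solving J·Δ = −F gives Δ = (-1.726, 0.139).
Then the next iterate is (p, q)₁ = (1.274, -0.361).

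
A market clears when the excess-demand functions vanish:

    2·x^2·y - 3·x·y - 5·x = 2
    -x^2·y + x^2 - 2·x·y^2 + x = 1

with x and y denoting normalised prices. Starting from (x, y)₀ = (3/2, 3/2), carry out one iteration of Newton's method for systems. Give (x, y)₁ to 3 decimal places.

At (3/2, 3/2): F = (-9.500, -7.375).
Jacobian J = [[4·x·y - 3·y - 5, 2·x^2 - 3·x], [-2·x·y + 2·x - 2·y^2 + 1, -x^2 - 4·x·y]].
At the point, J = [[-0.500, 0.000], [-5.000, -11.250]] (det J = 5.625).
Solving J·Δ = −F gives Δ = (-19.000, 7.789).
Then the next iterate is (x, y)₁ = (-17.500, 9.289).

(-17.500, 9.289)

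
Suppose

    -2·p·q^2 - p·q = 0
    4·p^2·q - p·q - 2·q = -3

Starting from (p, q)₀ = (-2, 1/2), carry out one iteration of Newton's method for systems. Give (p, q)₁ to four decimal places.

At (-2, 1/2): F = (2.0000, 11.0000).
Jacobian J = [[-2·q^2 - q, -4·p·q - p], [8·p·q - q, 4·p^2 - p - 2]].
At the point, J = [[-1.0000, 6.0000], [-8.5000, 16.0000]] (det J = 35.0000).
Solving J·Δ = −F gives Δ = (0.9714, -0.1714).
Then the next iterate is (p, q)₁ = (-1.0286, 0.3286).

(-1.0286, 0.3286)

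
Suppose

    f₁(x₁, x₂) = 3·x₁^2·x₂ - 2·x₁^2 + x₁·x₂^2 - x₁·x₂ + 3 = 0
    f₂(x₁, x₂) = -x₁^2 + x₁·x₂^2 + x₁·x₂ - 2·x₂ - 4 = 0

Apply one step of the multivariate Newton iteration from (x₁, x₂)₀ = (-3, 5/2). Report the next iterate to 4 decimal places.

At (-3, 5/2): F = (41.2500, -44.2500).
Jacobian J = [[6·x₁·x₂ - 4·x₁ + x₂^2 - x₂, 3·x₁^2 + 2·x₁·x₂ - x₁], [-2·x₁ + x₂^2 + x₂, 2·x₁·x₂ + x₁ - 2]].
At the point, J = [[-29.2500, 15.0000], [14.7500, -20.0000]] (det J = 363.7500).
Solving J·Δ = −F gives Δ = (0.4433, -1.8856).
Then the next iterate is (x₁, x₂)₁ = (-2.5567, 0.6144).

(-2.5567, 0.6144)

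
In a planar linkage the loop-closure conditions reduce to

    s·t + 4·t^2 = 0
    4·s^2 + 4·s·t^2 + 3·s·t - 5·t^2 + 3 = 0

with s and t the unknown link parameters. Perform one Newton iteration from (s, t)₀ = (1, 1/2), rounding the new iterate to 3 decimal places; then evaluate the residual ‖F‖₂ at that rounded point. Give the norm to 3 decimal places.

At (1, 1/2): F = (1.500, 8.250).
Jacobian J = [[t, s + 8·t], [8·s + 4·t^2 + 3·t, 8·s·t + 3·s - 10·t]].
At the point, J = [[0.500, 5.000], [10.500, 2.000]] (det J = -51.500).
Solving J·Δ = −F gives Δ = (-0.743, -0.226).
Then the next iterate is (s, t)₁ = (0.257, 0.274).
Re-evaluating at (0.257, 0.274): F = (0.37072, 3.17725), so ‖F‖₂ = 3.199.

3.199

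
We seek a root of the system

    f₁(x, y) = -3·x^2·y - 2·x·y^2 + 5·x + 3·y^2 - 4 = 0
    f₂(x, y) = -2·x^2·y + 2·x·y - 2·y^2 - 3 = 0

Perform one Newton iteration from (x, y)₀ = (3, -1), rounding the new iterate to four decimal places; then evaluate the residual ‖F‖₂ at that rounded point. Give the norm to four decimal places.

At (3, -1): F = (35.0000, 7.0000).
Jacobian J = [[-6·x·y - 2·y^2 + 5, -3·x^2 - 4·x·y + 6·y], [-4·x·y + 2·y, -2·x^2 + 2·x - 4·y]].
At the point, J = [[21.0000, -21.0000], [10.0000, -8.0000]] (det J = 42.0000).
Solving J·Δ = −F gives Δ = (3.1667, 4.8333).
Then the next iterate is (x, y)₁ = (6.1667, 3.8333).
Re-evaluating at (6.1667, 3.8333): F = (-547.633612, -276.657669), so ‖F‖₂ = 613.5487.

613.5487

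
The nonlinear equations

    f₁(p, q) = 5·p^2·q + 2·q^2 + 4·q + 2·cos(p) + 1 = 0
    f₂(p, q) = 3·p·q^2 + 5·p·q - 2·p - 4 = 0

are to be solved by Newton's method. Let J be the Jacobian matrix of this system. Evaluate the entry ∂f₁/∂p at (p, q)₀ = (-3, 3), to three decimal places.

∂f₁/∂p = 10·p·q - 2·sin(p).
At (-3, 3) this is -89.718.

-89.718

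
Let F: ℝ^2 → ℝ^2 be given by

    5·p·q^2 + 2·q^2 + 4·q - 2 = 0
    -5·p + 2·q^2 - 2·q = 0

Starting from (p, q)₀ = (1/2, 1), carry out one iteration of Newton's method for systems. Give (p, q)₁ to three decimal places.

(-0.107, 0.733)

At (1/2, 1): F = (6.500, -2.500).
Jacobian J = [[5·q^2, 10·p·q + 4·q + 4], [-5, 4·q - 2]].
At the point, J = [[5.000, 13.000], [-5.000, 2.000]] (det J = 75.000).
Solving J·Δ = −F gives Δ = (-0.607, -0.267).
Then the next iterate is (p, q)₁ = (-0.107, 0.733).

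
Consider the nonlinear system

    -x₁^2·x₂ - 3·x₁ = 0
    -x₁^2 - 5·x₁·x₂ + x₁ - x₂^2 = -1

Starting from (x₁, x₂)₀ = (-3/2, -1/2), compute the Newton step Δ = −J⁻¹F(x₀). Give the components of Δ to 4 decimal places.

(1.3810, -0.2619)

At (-3/2, -1/2): F = (5.6250, -6.7500).
Jacobian J = [[-2·x₁·x₂ - 3, -x₁^2], [-2·x₁ - 5·x₂ + 1, -5·x₁ - 2·x₂]].
At the point, J = [[-4.5000, -2.2500], [6.5000, 8.5000]] (det J = -23.6250).
Solving J·Δ = −F gives Δ = (1.3810, -0.2619).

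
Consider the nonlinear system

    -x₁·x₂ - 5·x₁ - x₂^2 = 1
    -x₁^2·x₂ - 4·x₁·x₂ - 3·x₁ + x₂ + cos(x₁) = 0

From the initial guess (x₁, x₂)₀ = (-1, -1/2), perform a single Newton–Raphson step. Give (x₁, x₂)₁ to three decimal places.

(-0.368, -0.702)

At (-1, -1/2): F = (3.250, 1.54030).
Jacobian J = [[-x₂ - 5, -x₁ - 2·x₂], [-2·x₁·x₂ - 4·x₂ - sin(x₁) - 3, -x₁^2 - 4·x₁ + 1]].
At the point, J = [[-4.500, 2.000], [-1.15853, 4.000]] (det J = -15.68294).
Solving J·Δ = −F gives Δ = (0.632, -0.202).
Then the next iterate is (x₁, x₂)₁ = (-0.368, -0.702).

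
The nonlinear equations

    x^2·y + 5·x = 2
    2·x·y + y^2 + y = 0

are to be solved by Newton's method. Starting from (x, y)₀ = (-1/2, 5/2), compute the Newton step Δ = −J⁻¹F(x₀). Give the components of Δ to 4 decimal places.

At (-1/2, 5/2): F = (-3.8750, 6.2500).
Jacobian J = [[2·x·y + 5, x^2], [2·y, 2·x + 2·y + 1]].
At the point, J = [[2.5000, 0.2500], [5.0000, 5.0000]] (det J = 11.2500).
Solving J·Δ = −F gives Δ = (1.8611, -3.1111).

(1.8611, -3.1111)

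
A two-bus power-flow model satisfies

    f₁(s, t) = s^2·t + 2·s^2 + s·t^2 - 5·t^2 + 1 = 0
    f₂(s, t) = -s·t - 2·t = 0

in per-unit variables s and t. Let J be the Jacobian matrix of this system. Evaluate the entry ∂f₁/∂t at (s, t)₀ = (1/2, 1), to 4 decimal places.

∂f₁/∂t = s^2 + 2·s·t - 10·t.
At (1/2, 1) this is -8.7500.

-8.7500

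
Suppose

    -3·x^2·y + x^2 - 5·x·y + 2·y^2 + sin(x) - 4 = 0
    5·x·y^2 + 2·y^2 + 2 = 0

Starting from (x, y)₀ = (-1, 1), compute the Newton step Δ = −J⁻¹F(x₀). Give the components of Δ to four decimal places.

At (-1, 1): F = (0.158529, -1.0000).
Jacobian J = [[-6·x·y + 2·x - 5·y + cos(x), -3·x^2 - 5·x + 4·y], [5·y^2, 10·x·y + 4·y]].
At the point, J = [[-0.459698, 6.0000], [5.0000, -6.0000]] (det J = -27.241814).
Solving J·Δ = −F gives Δ = (0.1853, -0.0122).

(0.1853, -0.0122)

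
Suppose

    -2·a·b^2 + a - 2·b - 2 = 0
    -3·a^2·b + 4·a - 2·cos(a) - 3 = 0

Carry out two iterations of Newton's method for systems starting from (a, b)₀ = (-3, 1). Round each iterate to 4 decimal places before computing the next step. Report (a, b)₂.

At (-3, 1): F = (-1.0000, -40.020015).
Jacobian J = [[-2·b^2 + 1, -4·a·b - 2], [-6·a·b + 2·sin(a) + 4, -3·a^2]].
At the point, J = [[-1.0000, 10.0000], [21.717760, -27.0000]] (det J = -190.177600).
Solving J·Δ = −F gives Δ = (2.2463, 0.3246).
Then the next iterate is (a, b)₁ = (-0.7537, 1.3246).
Round to (-0.7537, 1.3246) and repeat: F = (-2.758068, -9.730495), J = [[-2.509130, 1.993404], [8.621423, -1.704191]].
Δ = (1.8666, 3.7331), so (a, b)₂ = (1.1129, 5.0577).

(1.1129, 5.0577)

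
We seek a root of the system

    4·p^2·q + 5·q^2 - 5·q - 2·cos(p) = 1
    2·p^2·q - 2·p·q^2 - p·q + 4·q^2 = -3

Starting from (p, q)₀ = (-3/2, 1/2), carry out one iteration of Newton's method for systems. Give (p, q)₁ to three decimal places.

(-2.123, -0.288)

At (-3/2, 1/2): F = (2.10853, 7.750).
Jacobian J = [[8·p·q + 2·sin(p), 4·p^2 + 10·q - 5], [4·p·q - 2·q^2 - q, 2·p^2 - 4·p·q - p + 8·q]].
At the point, J = [[-7.99499, 9.000], [-4.000, 13.000]] (det J = -67.93487).
Solving J·Δ = −F gives Δ = (-0.623, -0.788).
Then the next iterate is (p, q)₁ = (-2.123, -0.288).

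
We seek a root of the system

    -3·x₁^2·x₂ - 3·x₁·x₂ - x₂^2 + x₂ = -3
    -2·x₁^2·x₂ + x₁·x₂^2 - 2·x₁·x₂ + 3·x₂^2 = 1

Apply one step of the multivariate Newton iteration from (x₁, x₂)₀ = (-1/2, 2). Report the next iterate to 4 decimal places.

(-5.9167, 3.1111)

At (-1/2, 2): F = (2.5000, 10.0000).
Jacobian J = [[-6·x₁·x₂ - 3·x₂, -3·x₁^2 - 3·x₁ - 2·x₂ + 1], [-4·x₁·x₂ + x₂^2 - 2·x₂, -2·x₁^2 + 2·x₁·x₂ - 2·x₁ + 6·x₂]].
At the point, J = [[0.0000, -2.2500], [4.0000, 10.5000]] (det J = 9.0000).
Solving J·Δ = −F gives Δ = (-5.4167, 1.1111).
Then the next iterate is (x₁, x₂)₁ = (-5.9167, 3.1111).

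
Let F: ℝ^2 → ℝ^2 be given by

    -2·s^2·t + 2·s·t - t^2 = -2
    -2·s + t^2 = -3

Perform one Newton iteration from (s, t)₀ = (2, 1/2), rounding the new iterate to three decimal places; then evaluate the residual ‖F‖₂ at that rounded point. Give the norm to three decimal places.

0.111

At (2, 1/2): F = (-0.250, -0.750).
Jacobian J = [[-4·s·t + 2·t, -2·s^2 + 2·s - 2·t], [-2, 2·t]].
At the point, J = [[-3.000, -5.000], [-2.000, 1.000]] (det J = -13.000).
Solving J·Δ = −F gives Δ = (-0.308, 0.135).
Then the next iterate is (s, t)₁ = (1.692, 0.635).
Re-evaluating at (1.692, 0.635): F = (0.10978, 0.01923), so ‖F‖₂ = 0.111.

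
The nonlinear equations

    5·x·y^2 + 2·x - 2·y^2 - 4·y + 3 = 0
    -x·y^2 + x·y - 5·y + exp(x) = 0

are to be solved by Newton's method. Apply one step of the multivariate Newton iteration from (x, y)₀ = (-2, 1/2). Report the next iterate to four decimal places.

(-3.5702, -0.1939)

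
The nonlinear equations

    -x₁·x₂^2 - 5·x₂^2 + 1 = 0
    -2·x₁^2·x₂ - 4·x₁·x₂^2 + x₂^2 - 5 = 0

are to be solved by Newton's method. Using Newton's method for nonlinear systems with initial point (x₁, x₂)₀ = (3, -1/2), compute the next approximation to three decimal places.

(2.922, -0.377)

At (3, -1/2): F = (-1.000, 1.250).
Jacobian J = [[-x₂^2, -2·x₁·x₂ - 10·x₂], [-4·x₁·x₂ - 4·x₂^2, -2·x₁^2 - 8·x₁·x₂ + 2·x₂]].
At the point, J = [[-0.250, 8.000], [5.000, -7.000]] (det J = -38.250).
Solving J·Δ = −F gives Δ = (-0.078, 0.123).
Then the next iterate is (x₁, x₂)₁ = (2.922, -0.377).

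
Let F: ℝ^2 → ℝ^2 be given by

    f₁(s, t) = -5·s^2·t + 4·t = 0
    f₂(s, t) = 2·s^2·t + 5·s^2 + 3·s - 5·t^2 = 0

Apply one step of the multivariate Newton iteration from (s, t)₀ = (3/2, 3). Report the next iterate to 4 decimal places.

(1.1873, 1.9409)

At (3/2, 3): F = (-21.7500, -15.7500).
Jacobian J = [[-10·s·t, -5·s^2 + 4], [4·s·t + 10·s + 3, 2·s^2 - 10·t]].
At the point, J = [[-45.0000, -7.2500], [36.0000, -25.5000]] (det J = 1408.5000).
Solving J·Δ = −F gives Δ = (-0.3127, -1.0591).
Then the next iterate is (s, t)₁ = (1.1873, 1.9409).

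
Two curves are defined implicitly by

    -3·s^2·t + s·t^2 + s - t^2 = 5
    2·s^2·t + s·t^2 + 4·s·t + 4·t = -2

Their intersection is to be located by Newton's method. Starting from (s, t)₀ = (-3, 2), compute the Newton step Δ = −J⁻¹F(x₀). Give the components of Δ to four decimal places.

At (-3, 2): F = (-78.0000, 10.0000).
Jacobian J = [[-6·s·t + t^2 + 1, -3·s^2 + 2·s·t - 2·t], [4·s·t + t^2 + 4·t, 2·s^2 + 2·s·t + 4·s + 4]].
At the point, J = [[41.0000, -43.0000], [-12.0000, -2.0000]] (det J = -598.0000).
Solving J·Δ = −F gives Δ = (0.9799, -0.8796).

(0.9799, -0.8796)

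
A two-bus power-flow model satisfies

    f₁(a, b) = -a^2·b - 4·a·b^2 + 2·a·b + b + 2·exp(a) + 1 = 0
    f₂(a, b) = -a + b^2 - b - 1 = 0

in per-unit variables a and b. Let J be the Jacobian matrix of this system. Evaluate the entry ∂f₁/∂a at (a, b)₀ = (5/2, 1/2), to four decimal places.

21.8650

∂f₁/∂a = -2·a·b - 4·b^2 + 2·b + 2·exp(a).
At (5/2, 1/2) this is 21.8650.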